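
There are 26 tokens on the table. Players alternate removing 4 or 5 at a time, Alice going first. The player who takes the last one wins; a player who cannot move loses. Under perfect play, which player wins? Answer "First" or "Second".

W/L table (W = player to move can force a win):
i:   0  1  2  3  4  5  6  7  8  9 10 11 12 13 14 15 16 17 18 19 20 21 22 23 24 25 26
     L  L  L  L  W  W  W  W  W  L  L  L  L  W  W  W  W  W  L  L  L  L  W  W  W  W  W
Position 26 is W, so the first player wins.

First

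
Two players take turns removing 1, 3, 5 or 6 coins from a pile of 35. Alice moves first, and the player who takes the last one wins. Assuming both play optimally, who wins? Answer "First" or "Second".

Second

Mark each pile size as W (mover wins) or L (mover loses):
i:   0  1  2  3  4  5  6  7  8  9 10 11 12 13 14 15 16 17 18 19 20 21 22 23 24 25 26 27 28 29 30 31 32 33 34 35
     L  W  L  W  L  W  W  W  W  W  W  L  W  L  W  L  W  W  W  W  W  W  L  W  L  W  L  W  W  W  W  W  W  L  W  L
Position 35 is L, so the second player wins.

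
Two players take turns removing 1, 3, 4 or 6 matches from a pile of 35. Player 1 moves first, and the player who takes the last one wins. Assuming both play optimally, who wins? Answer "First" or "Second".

Second

Positions where the player to move wins (W) vs loses (L):
i:   0  1  2  3  4  5  6  7  8  9 10 11 12 13 14 15 16 17 18 19 20 21 22 23 24 25 26 27 28 29 30 31 32 33 34 35
     L  W  L  W  W  W  W  L  W  L  W  W  W  W  L  W  L  W  W  W  W  L  W  L  W  W  W  W  L  W  L  W  W  W  W  L
Position 35 is L, so the second player wins.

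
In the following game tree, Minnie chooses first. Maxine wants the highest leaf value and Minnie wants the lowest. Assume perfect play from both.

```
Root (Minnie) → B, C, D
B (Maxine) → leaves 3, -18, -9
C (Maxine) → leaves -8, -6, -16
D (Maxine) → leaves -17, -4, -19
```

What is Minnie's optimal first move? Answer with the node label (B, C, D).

C

B (Maxine): max(3, -18, -9) = 3
C (Maxine): max(-8, -6, -16) = -6
D (Maxine): max(-17, -4, -19) = -4
Root (Minnie): min(3, -6, -4) = -6
Minnie picks the child with the lowest value: C (value -6).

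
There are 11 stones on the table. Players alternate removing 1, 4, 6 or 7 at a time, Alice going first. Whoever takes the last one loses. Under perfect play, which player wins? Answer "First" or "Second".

Second

W/L table (W = player to move can force a win):
i:   0  1  2  3  4  5  6  7  8  9 10 11
     W  L  W  L  W  W  L  W  W  W  W  L
Position 11 is L, so the second player wins.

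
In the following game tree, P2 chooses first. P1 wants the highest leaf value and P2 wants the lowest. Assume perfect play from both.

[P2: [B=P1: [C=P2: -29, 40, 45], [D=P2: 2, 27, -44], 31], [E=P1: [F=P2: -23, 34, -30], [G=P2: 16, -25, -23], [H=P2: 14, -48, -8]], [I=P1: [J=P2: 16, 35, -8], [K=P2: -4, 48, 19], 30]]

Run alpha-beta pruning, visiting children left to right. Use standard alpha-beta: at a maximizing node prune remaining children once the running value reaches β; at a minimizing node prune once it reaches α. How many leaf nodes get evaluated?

C [α=-∞,β=+∞]: v=-29
D [α=-29,β=+∞]: v=-44
B [α=-∞,β=+∞]: v=31
F [α=-∞,β=31]: v=-30
G [α=-30,β=31]: v=-25
H [α=-25,β=31]: v=-48 after child 2 ≤ α → α-cutoff, skip 1
E [α=-∞,β=31]: v=-25
J [α=-∞,β=-25]: v=-8
I [α=-∞,β=-25]: v=-8 after child 1 ≥ β → β-cutoff, skip 2
Root [α=-∞,β=+∞]: v=-25
Leaves evaluated: 18 of 23.

18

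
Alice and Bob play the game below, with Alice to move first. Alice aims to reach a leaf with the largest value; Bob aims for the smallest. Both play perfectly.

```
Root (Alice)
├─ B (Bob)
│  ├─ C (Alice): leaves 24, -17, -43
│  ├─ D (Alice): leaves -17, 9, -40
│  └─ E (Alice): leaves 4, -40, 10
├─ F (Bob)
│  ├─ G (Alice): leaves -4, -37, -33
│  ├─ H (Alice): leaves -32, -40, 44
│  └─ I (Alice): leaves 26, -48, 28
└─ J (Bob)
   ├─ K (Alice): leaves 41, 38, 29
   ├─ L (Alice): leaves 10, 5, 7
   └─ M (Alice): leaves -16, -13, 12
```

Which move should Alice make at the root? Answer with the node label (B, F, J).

J

C (Alice): max(24, -17, -43) = 24
D (Alice): max(-17, 9, -40) = 9
E (Alice): max(4, -40, 10) = 10
B (Bob): min(24, 9, 10) = 9
G (Alice): max(-4, -37, -33) = -4
H (Alice): max(-32, -40, 44) = 44
I (Alice): max(26, -48, 28) = 28
F (Bob): min(-4, 44, 28) = -4
K (Alice): max(41, 38, 29) = 41
L (Alice): max(10, 5, 7) = 10
M (Alice): max(-16, -13, 12) = 12
J (Bob): min(41, 10, 12) = 10
Root (Alice): max(9, -4, 10) = 10
Alice picks the child with the highest value: J (value 10).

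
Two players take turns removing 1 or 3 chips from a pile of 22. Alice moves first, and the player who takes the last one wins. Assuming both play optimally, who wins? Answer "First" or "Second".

Second

i:   0  1  2  3  4  5  6  7  8  9 10 11 12 13 14 15 16 17 18 19 20 21 22
     L  W  L  W  L  W  L  W  L  W  L  W  L  W  L  W  L  W  L  W  L  W  L
Position 22 is L, so the second player wins.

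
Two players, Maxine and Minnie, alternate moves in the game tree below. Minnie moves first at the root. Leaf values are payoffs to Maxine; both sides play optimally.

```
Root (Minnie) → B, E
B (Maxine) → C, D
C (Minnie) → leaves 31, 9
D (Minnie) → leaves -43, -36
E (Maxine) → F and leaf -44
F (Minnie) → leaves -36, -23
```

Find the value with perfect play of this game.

C (Minnie): min(31, 9) = 9
D (Minnie): min(-43, -36) = -43
B (Maxine): max(9, -43) = 9
F (Minnie): min(-36, -23) = -36
E (Maxine): max(-36, -44) = -36
Root (Minnie): min(9, -36) = -36

-36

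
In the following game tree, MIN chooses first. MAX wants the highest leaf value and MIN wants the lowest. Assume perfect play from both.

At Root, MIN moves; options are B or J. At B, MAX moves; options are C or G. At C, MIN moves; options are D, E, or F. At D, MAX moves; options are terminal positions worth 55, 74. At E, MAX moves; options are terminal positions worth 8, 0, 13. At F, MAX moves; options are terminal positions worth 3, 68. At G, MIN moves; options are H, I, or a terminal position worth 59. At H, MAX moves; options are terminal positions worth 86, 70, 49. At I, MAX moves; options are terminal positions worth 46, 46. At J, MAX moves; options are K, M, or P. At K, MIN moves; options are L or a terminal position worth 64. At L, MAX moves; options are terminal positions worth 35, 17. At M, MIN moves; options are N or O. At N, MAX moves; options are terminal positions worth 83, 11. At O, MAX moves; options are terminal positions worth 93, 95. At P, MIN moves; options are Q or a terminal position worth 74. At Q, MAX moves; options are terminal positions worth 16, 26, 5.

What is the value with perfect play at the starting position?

46

D (MAX): max(55, 74) = 74
E (MAX): max(8, 0, 13) = 13
F (MAX): max(3, 68) = 68
C (MIN): min(74, 13, 68) = 13
H (MAX): max(86, 70, 49) = 86
I (MAX): max(46, 46) = 46
G (MIN): min(86, 46, 59) = 46
B (MAX): max(13, 46) = 46
L (MAX): max(35, 17) = 35
K (MIN): min(35, 64) = 35
N (MAX): max(83, 11) = 83
O (MAX): max(93, 95) = 95
M (MIN): min(83, 95) = 83
Q (MAX): max(16, 26, 5) = 26
P (MIN): min(26, 74) = 26
J (MAX): max(35, 83, 26) = 83
Root (MIN): min(46, 83) = 46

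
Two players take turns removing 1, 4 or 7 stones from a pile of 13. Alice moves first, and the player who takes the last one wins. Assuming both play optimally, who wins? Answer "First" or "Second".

W/L table (W = player to move can force a win):
i:   0  1  2  3  4  5  6  7  8  9 10 11 12 13
     L  W  L  W  W  L  W  W  L  W  L  W  W  L
Position 13 is L, so the second player wins.

Second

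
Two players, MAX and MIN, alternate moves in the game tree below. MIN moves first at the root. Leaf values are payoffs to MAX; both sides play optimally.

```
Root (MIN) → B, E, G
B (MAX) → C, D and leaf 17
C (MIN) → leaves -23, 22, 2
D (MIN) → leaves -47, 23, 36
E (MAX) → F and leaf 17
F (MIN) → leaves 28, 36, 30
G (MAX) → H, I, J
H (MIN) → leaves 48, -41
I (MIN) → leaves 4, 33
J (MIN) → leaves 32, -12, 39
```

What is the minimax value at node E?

28

F: min(28, 36, 30) = 28
E: max(28, 17) = 28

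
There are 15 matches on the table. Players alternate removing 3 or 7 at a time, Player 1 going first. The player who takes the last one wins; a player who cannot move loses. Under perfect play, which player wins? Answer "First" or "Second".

i:   0  1  2  3  4  5  6  7  8  9 10 11 12 13 14 15
     L  L  L  W  W  W  L  W  W  W  L  L  L  W  W  W
Position 15 is W, so the first player wins.

First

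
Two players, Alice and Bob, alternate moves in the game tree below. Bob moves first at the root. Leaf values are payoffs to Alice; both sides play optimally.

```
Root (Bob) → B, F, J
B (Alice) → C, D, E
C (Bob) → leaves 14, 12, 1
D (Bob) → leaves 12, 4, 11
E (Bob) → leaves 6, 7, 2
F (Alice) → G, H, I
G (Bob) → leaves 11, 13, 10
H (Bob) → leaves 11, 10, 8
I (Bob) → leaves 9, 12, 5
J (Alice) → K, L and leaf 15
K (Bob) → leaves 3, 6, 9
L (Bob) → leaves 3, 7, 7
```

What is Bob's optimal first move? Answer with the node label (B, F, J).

B

C (Bob): min(14, 12, 1) = 1
D (Bob): min(12, 4, 11) = 4
E (Bob): min(6, 7, 2) = 2
B (Alice): max(1, 4, 2) = 4
G (Bob): min(11, 13, 10) = 10
H (Bob): min(11, 10, 8) = 8
I (Bob): min(9, 12, 5) = 5
F (Alice): max(10, 8, 5) = 10
K (Bob): min(3, 6, 9) = 3
L (Bob): min(3, 7, 7) = 3
J (Alice): max(3, 3, 15) = 15
Root (Bob): min(4, 10, 15) = 4
Bob picks the child with the lowest value: B (value 4).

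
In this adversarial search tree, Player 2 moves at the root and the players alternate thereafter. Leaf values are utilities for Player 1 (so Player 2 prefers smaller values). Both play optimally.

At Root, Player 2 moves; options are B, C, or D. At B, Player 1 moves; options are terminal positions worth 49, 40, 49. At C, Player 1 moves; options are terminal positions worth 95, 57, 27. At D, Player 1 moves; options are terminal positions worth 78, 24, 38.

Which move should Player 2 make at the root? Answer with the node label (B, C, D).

B

B (Player 1): max(49, 40, 49) = 49
C (Player 1): max(95, 57, 27) = 95
D (Player 1): max(78, 24, 38) = 78
Root (Player 2): min(49, 95, 78) = 49
Player 2 picks the child with the lowest value: B (value 49).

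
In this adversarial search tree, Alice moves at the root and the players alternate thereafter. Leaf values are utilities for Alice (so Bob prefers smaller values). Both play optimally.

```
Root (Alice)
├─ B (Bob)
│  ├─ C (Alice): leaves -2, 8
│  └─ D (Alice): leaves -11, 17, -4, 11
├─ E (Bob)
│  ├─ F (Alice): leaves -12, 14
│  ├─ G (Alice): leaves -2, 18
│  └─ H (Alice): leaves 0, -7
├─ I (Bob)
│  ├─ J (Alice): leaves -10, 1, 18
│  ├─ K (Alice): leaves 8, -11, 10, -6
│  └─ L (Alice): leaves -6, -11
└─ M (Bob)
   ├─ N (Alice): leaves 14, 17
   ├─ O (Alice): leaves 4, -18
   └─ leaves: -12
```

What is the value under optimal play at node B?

C: max(-2, 8) = 8
D: max(-11, 17, -4, 11) = 17
B: min(8, 17) = 8

8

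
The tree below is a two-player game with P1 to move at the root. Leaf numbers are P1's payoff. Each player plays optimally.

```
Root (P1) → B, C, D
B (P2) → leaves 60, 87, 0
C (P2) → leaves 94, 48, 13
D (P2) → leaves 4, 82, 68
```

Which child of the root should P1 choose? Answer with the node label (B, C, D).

B (P2): min(60, 87, 0) = 0
C (P2): min(94, 48, 13) = 13
D (P2): min(4, 82, 68) = 4
Root (P1): max(0, 13, 4) = 13
P1 picks the child with the highest value: C (value 13).

C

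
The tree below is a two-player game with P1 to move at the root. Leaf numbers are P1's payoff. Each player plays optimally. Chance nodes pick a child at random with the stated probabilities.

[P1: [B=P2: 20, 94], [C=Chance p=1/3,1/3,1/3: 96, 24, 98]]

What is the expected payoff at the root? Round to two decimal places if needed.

72.67

B (P2): min(20, 94) = 20
C (Chance): 1/3·96 + 1/3·24 + 1/3·98 = 72.67
Root (P1): max(20, 72.67) = 72.67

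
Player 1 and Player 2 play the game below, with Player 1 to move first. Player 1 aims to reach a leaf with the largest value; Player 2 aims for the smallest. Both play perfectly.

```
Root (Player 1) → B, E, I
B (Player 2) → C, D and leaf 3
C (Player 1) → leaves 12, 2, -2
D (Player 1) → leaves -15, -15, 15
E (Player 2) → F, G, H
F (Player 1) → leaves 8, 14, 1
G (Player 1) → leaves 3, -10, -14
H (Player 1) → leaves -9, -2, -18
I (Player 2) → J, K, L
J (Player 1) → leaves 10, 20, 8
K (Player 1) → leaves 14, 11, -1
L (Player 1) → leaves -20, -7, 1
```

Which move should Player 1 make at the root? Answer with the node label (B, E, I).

C (Player 1): max(12, 2, -2) = 12
D (Player 1): max(-15, -15, 15) = 15
B (Player 2): min(12, 15, 3) = 3
F (Player 1): max(8, 14, 1) = 14
G (Player 1): max(3, -10, -14) = 3
H (Player 1): max(-9, -2, -18) = -2
E (Player 2): min(14, 3, -2) = -2
J (Player 1): max(10, 20, 8) = 20
K (Player 1): max(14, 11, -1) = 14
L (Player 1): max(-20, -7, 1) = 1
I (Player 2): min(20, 14, 1) = 1
Root (Player 1): max(3, -2, 1) = 3
Player 1 picks the child with the highest value: B (value 3).

B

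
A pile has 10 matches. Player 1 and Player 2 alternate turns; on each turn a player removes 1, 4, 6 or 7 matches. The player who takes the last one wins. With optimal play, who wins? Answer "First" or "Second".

Second

i:   0  1  2  3  4  5  6  7  8  9 10
     L  W  L  W  W  L  W  W  W  W  L
Position 10 is L, so the second player wins.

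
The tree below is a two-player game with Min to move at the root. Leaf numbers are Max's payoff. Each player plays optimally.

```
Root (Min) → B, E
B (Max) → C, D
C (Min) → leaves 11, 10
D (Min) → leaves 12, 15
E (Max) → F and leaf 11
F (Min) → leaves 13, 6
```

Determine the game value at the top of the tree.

11

C (Min): min(11, 10) = 10
D (Min): min(12, 15) = 12
B (Max): max(10, 12) = 12
F (Min): min(13, 6) = 6
E (Max): max(6, 11) = 11
Root (Min): min(12, 11) = 11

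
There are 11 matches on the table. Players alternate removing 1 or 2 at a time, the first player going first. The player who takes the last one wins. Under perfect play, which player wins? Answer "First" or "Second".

First

W/L table (W = player to move can force a win):
i:   0  1  2  3  4  5  6  7  8  9 10 11
     L  W  W  L  W  W  L  W  W  L  W  W
Position 11 is W, so the first player wins.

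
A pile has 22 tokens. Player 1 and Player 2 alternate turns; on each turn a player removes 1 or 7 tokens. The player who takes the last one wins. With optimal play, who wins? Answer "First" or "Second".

Mark each pile size as W (mover wins) or L (mover loses):
i:   0  1  2  3  4  5  6  7  8  9 10 11 12 13 14 15 16 17 18 19 20 21 22
     L  W  L  W  L  W  L  W  L  W  L  W  L  W  L  W  L  W  L  W  L  W  L
Position 22 is L, so the second player wins.

Second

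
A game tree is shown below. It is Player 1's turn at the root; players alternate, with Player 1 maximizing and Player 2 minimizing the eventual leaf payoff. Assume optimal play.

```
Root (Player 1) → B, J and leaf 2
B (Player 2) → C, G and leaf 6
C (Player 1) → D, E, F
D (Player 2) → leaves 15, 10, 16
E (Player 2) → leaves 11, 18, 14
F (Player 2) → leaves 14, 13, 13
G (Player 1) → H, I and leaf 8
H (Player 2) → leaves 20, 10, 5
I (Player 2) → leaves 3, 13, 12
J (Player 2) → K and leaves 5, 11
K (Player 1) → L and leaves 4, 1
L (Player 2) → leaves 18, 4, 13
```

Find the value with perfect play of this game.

6

D (Player 2): min(15, 10, 16) = 10
E (Player 2): min(11, 18, 14) = 11
F (Player 2): min(14, 13, 13) = 13
C (Player 1): max(10, 11, 13) = 13
H (Player 2): min(20, 10, 5) = 5
I (Player 2): min(3, 13, 12) = 3
G (Player 1): max(5, 3, 8) = 8
B (Player 2): min(13, 8, 6) = 6
L (Player 2): min(18, 4, 13) = 4
K (Player 1): max(4, 4, 1) = 4
J (Player 2): min(4, 5, 11) = 4
Root (Player 1): max(6, 4, 2) = 6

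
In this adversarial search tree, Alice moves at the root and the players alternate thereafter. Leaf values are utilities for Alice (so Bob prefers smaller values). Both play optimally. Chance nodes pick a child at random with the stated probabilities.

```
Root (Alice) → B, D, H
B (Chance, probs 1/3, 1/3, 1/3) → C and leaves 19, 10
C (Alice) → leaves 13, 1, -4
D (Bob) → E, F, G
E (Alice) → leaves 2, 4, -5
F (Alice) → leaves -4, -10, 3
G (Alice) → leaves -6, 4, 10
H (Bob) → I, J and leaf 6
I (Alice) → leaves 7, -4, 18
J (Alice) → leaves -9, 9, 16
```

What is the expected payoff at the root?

C (Alice): max(13, 1, -4) = 13
B (Chance): 1/3·13 + 1/3·19 + 1/3·10 = 14
E (Alice): max(2, 4, -5) = 4
F (Alice): max(-4, -10, 3) = 3
G (Alice): max(-6, 4, 10) = 10
D (Bob): min(4, 3, 10) = 3
I (Alice): max(7, -4, 18) = 18
J (Alice): max(-9, 9, 16) = 16
H (Bob): min(18, 16, 6) = 6
Root (Alice): max(14, 3, 6) = 14

14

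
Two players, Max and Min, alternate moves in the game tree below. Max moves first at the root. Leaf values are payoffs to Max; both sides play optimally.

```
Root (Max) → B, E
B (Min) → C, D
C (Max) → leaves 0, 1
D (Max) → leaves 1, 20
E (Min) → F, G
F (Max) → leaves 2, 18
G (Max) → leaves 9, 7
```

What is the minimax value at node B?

1

C: max(0, 1) = 1
D: max(1, 20) = 20
B: min(1, 20) = 1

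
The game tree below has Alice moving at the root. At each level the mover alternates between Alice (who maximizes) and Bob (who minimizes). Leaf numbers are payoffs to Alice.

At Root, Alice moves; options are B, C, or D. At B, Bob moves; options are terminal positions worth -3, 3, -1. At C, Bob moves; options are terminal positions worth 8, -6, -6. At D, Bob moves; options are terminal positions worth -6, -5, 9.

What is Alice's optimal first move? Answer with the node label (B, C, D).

B

B (Bob): min(-3, 3, -1) = -3
C (Bob): min(8, -6, -6) = -6
D (Bob): min(-6, -5, 9) = -6
Root (Alice): max(-3, -6, -6) = -3
Alice picks the child with the highest value: B (value -3).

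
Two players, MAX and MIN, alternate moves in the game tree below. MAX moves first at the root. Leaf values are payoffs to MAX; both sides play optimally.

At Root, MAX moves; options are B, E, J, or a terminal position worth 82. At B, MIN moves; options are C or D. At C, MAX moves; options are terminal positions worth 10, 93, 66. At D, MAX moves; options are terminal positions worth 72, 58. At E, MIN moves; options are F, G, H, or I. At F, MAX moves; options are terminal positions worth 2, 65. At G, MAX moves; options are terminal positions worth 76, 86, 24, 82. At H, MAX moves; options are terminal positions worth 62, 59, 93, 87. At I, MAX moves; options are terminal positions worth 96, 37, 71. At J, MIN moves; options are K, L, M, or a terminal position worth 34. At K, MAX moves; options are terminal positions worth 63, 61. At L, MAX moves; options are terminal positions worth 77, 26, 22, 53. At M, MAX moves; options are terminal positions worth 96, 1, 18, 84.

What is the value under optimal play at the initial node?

82

C (MAX): max(10, 93, 66) = 93
D (MAX): max(72, 58) = 72
B (MIN): min(93, 72) = 72
F (MAX): max(2, 65) = 65
G (MAX): max(76, 86, 24, 82) = 86
H (MAX): max(62, 59, 93, 87) = 93
I (MAX): max(96, 37, 71) = 96
E (MIN): min(65, 86, 93, 96) = 65
K (MAX): max(63, 61) = 63
L (MAX): max(77, 26, 22, 53) = 77
M (MAX): max(96, 1, 18, 84) = 96
J (MIN): min(63, 77, 96, 34) = 34
Root (MAX): max(72, 65, 34, 82) = 82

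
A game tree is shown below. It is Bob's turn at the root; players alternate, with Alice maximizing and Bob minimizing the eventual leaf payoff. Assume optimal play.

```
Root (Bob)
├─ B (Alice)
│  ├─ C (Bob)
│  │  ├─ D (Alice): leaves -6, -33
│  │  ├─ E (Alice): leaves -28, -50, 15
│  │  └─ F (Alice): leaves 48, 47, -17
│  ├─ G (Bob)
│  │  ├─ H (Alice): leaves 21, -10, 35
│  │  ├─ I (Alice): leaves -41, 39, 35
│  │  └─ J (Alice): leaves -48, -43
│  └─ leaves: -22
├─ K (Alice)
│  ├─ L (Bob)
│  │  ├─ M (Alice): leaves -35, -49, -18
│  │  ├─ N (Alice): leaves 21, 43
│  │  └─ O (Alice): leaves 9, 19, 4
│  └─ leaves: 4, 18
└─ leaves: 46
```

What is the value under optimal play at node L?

M: max(-35, -49, -18) = -18
N: max(21, 43) = 43
O: max(9, 19, 4) = 19
L: min(-18, 43, 19) = -18

-18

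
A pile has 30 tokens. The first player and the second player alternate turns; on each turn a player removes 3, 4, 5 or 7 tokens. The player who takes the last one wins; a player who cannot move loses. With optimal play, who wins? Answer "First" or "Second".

Second

i:   0  1  2  3  4  5  6  7  8  9 10 11 12 13 14 15 16 17 18 19 20 21 22 23 24 25 26 27 28 29 30
     L  L  L  W  W  W  W  W  W  W  L  L  L  W  W  W  W  W  W  W  L  L  L  W  W  W  W  W  W  W  L
Position 30 is L, so the second player wins.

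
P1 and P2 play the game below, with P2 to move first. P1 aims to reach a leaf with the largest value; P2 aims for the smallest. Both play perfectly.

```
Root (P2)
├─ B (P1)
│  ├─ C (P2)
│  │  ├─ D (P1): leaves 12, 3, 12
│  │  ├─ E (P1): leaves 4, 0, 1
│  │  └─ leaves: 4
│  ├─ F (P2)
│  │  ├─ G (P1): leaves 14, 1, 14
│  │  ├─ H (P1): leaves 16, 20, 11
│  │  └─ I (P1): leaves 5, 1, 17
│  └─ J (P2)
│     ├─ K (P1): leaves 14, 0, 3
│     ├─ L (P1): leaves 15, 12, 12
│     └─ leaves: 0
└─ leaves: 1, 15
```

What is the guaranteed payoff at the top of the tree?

1

D (P1): max(12, 3, 12) = 12
E (P1): max(4, 0, 1) = 4
C (P2): min(12, 4, 4) = 4
G (P1): max(14, 1, 14) = 14
H (P1): max(16, 20, 11) = 20
I (P1): max(5, 1, 17) = 17
F (P2): min(14, 20, 17) = 14
K (P1): max(14, 0, 3) = 14
L (P1): max(15, 12, 12) = 15
J (P2): min(14, 15, 0) = 0
B (P1): max(4, 14, 0) = 14
Root (P2): min(14, 1, 15) = 1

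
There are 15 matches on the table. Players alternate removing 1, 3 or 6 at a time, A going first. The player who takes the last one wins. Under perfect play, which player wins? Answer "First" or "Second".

i:   0  1  2  3  4  5  6  7  8  9 10 11 12 13 14 15
     L  W  L  W  L  W  W  W  W  L  W  L  W  L  W  W
Position 15 is W, so the first player wins.

First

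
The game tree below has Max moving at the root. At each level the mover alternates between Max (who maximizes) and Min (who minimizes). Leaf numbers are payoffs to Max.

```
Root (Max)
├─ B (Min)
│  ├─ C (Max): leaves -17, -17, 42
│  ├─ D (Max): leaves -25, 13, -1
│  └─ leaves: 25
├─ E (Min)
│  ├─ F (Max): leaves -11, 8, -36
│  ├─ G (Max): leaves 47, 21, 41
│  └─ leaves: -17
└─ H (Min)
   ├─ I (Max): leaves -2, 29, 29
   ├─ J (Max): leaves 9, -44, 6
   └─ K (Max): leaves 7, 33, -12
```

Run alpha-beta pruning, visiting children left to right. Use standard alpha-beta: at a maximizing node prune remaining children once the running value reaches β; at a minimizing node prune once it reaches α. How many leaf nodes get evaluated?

C [α=-∞,β=+∞]: v=42
D [α=-∞,β=42]: v=13
B [α=-∞,β=+∞]: v=13
F [α=13,β=+∞]: v=8
E [α=13,β=+∞]: v=8 after child 1 ≤ α → α-cutoff, skip 2
I [α=13,β=+∞]: v=29
J [α=13,β=29]: v=9
H [α=13,β=+∞]: v=9 after child 2 ≤ α → α-cutoff, skip 1
Root [α=-∞,β=+∞]: v=13
Leaves evaluated: 16 of 23.

16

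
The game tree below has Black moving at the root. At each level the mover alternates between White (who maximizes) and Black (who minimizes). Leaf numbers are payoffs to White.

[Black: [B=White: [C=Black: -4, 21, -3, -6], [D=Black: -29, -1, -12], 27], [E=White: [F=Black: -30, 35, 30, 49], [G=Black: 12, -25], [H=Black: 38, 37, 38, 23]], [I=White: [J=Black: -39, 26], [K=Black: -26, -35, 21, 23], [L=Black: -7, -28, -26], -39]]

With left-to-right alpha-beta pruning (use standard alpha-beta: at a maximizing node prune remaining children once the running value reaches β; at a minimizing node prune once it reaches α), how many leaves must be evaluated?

26

C [α=-∞,β=+∞]: v=-6
D [α=-6,β=+∞]: v=-29 after child 1 ≤ α → α-cutoff, skip 2
B [α=-∞,β=+∞]: v=27
F [α=-∞,β=27]: v=-30
G [α=-30,β=27]: v=-25
H [α=-25,β=27]: v=23
E [α=-∞,β=27]: v=23
J [α=-∞,β=23]: v=-39
K [α=-39,β=23]: v=-35
L [α=-35,β=23]: v=-28
I [α=-∞,β=23]: v=-28
Root [α=-∞,β=+∞]: v=-28
Leaves evaluated: 26 of 28.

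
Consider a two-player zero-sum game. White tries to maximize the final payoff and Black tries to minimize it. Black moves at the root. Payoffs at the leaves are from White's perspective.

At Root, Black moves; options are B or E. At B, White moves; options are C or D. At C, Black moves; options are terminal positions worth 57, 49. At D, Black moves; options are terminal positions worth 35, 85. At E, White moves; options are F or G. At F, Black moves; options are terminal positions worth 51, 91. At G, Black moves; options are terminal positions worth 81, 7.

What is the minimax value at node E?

51

F: min(51, 91) = 51
G: min(81, 7) = 7
E: max(51, 7) = 51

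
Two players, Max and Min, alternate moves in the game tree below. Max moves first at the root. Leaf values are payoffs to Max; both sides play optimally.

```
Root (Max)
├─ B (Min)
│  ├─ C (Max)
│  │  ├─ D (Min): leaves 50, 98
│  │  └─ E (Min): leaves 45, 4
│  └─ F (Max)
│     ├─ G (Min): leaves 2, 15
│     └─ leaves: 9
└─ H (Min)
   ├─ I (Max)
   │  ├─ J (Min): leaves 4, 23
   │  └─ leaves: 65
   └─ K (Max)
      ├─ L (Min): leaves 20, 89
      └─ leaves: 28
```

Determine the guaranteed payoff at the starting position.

D (Min): min(50, 98) = 50
E (Min): min(45, 4) = 4
C (Max): max(50, 4) = 50
G (Min): min(2, 15) = 2
F (Max): max(2, 9) = 9
B (Min): min(50, 9) = 9
J (Min): min(4, 23) = 4
I (Max): max(4, 65) = 65
L (Min): min(20, 89) = 20
K (Max): max(20, 28) = 28
H (Min): min(65, 28) = 28
Root (Max): max(9, 28) = 28

28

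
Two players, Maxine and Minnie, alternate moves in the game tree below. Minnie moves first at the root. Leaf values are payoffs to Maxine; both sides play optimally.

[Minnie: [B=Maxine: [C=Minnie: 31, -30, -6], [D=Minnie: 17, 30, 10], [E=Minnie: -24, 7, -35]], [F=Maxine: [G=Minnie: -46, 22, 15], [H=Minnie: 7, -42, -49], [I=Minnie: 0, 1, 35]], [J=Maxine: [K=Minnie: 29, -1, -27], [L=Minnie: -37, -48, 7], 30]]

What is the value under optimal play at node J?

30

K: min(29, -1, -27) = -27
L: min(-37, -48, 7) = -48
J: max(-27, -48, 30) = 30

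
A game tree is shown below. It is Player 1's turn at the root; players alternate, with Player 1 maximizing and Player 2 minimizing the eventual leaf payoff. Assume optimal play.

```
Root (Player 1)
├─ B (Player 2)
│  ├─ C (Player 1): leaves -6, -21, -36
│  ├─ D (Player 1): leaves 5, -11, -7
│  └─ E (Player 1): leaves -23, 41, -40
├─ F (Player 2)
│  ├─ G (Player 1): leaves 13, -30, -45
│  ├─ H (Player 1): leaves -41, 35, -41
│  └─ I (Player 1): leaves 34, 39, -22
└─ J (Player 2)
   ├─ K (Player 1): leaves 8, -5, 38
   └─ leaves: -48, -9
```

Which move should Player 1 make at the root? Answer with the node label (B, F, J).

F

C (Player 1): max(-6, -21, -36) = -6
D (Player 1): max(5, -11, -7) = 5
E (Player 1): max(-23, 41, -40) = 41
B (Player 2): min(-6, 5, 41) = -6
G (Player 1): max(13, -30, -45) = 13
H (Player 1): max(-41, 35, -41) = 35
I (Player 1): max(34, 39, -22) = 39
F (Player 2): min(13, 35, 39) = 13
K (Player 1): max(8, -5, 38) = 38
J (Player 2): min(38, -48, -9) = -48
Root (Player 1): max(-6, 13, -48) = 13
Player 1 picks the child with the highest value: F (value 13).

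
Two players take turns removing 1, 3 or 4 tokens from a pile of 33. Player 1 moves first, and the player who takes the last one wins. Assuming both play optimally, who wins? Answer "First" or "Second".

W/L table (W = player to move can force a win):
i:   0  1  2  3  4  5  6  7  8  9 10 11 12 13 14 15 16 17 18 19 20 21 22 23 24 25 26 27 28 29 30 31 32 33
     L  W  L  W  W  W  W  L  W  L  W  W  W  W  L  W  L  W  W  W  W  L  W  L  W  W  W  W  L  W  L  W  W  W
Position 33 is W, so the first player wins.

First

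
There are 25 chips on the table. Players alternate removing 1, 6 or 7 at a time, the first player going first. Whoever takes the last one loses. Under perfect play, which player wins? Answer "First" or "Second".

W/L table (W = player to move can force a win):
i:   0  1  2  3  4  5  6  7  8  9 10 11 12 13 14 15 16 17 18 19 20 21 22 23 24 25
     W  L  W  L  W  L  W  W  W  W  W  W  W  L  W  L  W  L  W  W  W  W  W  W  W  L
Position 25 is L, so the second player wins.

Second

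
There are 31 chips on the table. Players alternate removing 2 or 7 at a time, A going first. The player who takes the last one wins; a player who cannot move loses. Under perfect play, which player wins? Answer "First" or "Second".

Mark each pile size as W (mover wins) or L (mover loses):
i:   0  1  2  3  4  5  6  7  8  9 10 11 12 13 14 15 16 17 18 19 20 21 22 23 24 25 26 27 28 29 30 31
     L  L  W  W  L  L  W  W  W  L  L  W  W  L  L  W  W  W  L  L  W  W  L  L  W  W  W  L  L  W  W  L
Position 31 is L, so the second player wins.

Second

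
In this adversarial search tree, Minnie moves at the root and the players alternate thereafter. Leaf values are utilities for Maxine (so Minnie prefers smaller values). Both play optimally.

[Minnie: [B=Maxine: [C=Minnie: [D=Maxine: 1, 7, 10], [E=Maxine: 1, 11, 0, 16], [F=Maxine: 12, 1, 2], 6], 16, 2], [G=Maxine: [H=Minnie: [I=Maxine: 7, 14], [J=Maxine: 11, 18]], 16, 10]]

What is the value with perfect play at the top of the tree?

D (Maxine): max(1, 7, 10) = 10
E (Maxine): max(1, 11, 0, 16) = 16
F (Maxine): max(12, 1, 2) = 12
C (Minnie): min(10, 16, 12, 6) = 6
B (Maxine): max(6, 16, 2) = 16
I (Maxine): max(7, 14) = 14
J (Maxine): max(11, 18) = 18
H (Minnie): min(14, 18) = 14
G (Maxine): max(14, 16, 10) = 16
Root (Minnie): min(16, 16) = 16

16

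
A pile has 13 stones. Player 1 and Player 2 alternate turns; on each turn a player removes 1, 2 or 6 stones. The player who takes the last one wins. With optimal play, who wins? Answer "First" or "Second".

First

i:   0  1  2  3  4  5  6  7  8  9 10 11 12 13
     L  W  W  L  W  W  W  L  W  W  L  W  W  W
Position 13 is W, so the first player wins.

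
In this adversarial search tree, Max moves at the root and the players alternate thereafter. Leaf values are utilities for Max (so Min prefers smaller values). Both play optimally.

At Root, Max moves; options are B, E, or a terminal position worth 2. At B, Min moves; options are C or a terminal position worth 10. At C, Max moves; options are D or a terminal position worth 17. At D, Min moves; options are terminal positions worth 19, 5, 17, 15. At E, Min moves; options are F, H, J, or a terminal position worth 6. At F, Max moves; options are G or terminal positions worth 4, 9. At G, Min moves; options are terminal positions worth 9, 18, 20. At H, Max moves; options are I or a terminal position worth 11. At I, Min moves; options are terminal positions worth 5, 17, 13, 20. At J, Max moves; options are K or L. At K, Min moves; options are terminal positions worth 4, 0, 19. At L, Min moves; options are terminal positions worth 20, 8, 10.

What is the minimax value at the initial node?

10

D (Min): min(19, 5, 17, 15) = 5
C (Max): max(5, 17) = 17
B (Min): min(17, 10) = 10
G (Min): min(9, 18, 20) = 9
F (Max): max(9, 4, 9) = 9
I (Min): min(5, 17, 13, 20) = 5
H (Max): max(5, 11) = 11
K (Min): min(4, 0, 19) = 0
L (Min): min(20, 8, 10) = 8
J (Max): max(0, 8) = 8
E (Min): min(9, 11, 8, 6) = 6
Root (Max): max(10, 6, 2) = 10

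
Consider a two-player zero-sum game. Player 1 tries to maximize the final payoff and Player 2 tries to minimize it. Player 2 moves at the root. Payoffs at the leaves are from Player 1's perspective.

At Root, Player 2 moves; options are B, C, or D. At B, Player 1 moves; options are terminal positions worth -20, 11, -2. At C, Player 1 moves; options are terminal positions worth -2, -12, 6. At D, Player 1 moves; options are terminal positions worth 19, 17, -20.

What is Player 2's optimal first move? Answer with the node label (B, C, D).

B (Player 1): max(-20, 11, -2) = 11
C (Player 1): max(-2, -12, 6) = 6
D (Player 1): max(19, 17, -20) = 19
Root (Player 2): min(11, 6, 19) = 6
Player 2 picks the child with the lowest value: C (value 6).

C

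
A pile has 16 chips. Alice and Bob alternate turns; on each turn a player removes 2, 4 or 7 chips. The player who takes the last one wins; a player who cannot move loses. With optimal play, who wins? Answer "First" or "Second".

Mark each pile size as W (mover wins) or L (mover loses):
i:   0  1  2  3  4  5  6  7  8  9 10 11 12 13 14 15 16
     L  L  W  W  W  W  L  W  W  L  W  W  L  W  W  L  W
Position 16 is W, so the first player wins.

First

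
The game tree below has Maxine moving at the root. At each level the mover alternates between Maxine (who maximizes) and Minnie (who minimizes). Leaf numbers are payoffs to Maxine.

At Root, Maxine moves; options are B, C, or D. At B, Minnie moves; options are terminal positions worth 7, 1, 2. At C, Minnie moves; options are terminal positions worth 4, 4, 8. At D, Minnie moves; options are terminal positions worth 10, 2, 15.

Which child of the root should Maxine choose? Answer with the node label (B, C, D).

C

B (Minnie): min(7, 1, 2) = 1
C (Minnie): min(4, 4, 8) = 4
D (Minnie): min(10, 2, 15) = 2
Root (Maxine): max(1, 4, 2) = 4
Maxine picks the child with the highest value: C (value 4).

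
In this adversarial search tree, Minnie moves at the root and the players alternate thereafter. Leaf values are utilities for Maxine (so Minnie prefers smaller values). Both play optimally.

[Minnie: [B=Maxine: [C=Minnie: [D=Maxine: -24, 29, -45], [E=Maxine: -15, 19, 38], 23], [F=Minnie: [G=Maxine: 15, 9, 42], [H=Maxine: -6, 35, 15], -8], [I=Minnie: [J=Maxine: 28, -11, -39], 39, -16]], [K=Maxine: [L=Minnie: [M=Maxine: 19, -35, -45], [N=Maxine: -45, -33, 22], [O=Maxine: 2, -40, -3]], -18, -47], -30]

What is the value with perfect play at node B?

23

D: max(-24, 29, -45) = 29
E: max(-15, 19, 38) = 38
C: min(29, 38, 23) = 23
G: max(15, 9, 42) = 42
H: max(-6, 35, 15) = 35
F: min(42, 35, -8) = -8
J: max(28, -11, -39) = 28
I: min(28, 39, -16) = -16
B: max(23, -8, -16) = 23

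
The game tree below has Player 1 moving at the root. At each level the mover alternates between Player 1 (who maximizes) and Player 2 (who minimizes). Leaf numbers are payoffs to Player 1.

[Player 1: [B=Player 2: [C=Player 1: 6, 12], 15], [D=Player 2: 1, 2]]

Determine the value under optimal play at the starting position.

C (Player 1): max(6, 12) = 12
B (Player 2): min(12, 15) = 12
D (Player 2): min(1, 2) = 1
Root (Player 1): max(12, 1) = 12

12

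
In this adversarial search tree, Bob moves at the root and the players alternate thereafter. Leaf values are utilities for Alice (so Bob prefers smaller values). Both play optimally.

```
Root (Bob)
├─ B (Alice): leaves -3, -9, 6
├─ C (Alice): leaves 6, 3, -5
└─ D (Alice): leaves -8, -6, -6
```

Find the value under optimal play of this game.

B (Alice): max(-3, -9, 6) = 6
C (Alice): max(6, 3, -5) = 6
D (Alice): max(-8, -6, -6) = -6
Root (Bob): min(6, 6, -6) = -6

-6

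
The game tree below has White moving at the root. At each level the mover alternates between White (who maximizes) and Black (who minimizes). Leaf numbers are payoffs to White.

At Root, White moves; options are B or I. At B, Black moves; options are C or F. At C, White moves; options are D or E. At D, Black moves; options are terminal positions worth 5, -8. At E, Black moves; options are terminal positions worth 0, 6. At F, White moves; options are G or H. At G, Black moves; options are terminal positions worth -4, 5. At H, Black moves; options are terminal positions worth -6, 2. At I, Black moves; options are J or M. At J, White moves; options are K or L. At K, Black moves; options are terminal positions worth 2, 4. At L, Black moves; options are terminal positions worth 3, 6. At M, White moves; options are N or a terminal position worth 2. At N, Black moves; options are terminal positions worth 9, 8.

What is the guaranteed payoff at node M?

8

N: min(9, 8) = 8
M: max(8, 2) = 8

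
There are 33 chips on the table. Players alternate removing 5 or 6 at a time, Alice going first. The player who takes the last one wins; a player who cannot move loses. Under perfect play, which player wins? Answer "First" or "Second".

Second

Compute winning (W) and losing (L) positions by backward induction:
i:   0  1  2  3  4  5  6  7  8  9 10 11 12 13 14 15 16 17 18 19 20 21 22 23 24 25 26 27 28 29 30 31 32 33
     L  L  L  L  L  W  W  W  W  W  W  L  L  L  L  L  W  W  W  W  W  W  L  L  L  L  L  W  W  W  W  W  W  L
Position 33 is L, so the second player wins.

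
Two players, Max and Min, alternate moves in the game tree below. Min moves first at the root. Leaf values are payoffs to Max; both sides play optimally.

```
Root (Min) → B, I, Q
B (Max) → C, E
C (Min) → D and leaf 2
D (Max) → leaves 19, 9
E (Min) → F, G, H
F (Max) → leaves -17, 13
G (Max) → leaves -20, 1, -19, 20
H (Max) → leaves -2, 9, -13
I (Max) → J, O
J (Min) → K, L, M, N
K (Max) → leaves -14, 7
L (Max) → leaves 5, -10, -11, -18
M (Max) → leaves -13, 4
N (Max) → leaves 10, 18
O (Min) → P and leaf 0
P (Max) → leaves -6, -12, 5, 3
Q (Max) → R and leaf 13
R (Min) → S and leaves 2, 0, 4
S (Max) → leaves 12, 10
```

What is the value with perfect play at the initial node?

D (Max): max(19, 9) = 19
C (Min): min(19, 2) = 2
F (Max): max(-17, 13) = 13
G (Max): max(-20, 1, -19, 20) = 20
H (Max): max(-2, 9, -13) = 9
E (Min): min(13, 20, 9) = 9
B (Max): max(2, 9) = 9
K (Max): max(-14, 7) = 7
L (Max): max(5, -10, -11, -18) = 5
M (Max): max(-13, 4) = 4
N (Max): max(10, 18) = 18
J (Min): min(7, 5, 4, 18) = 4
P (Max): max(-6, -12, 5, 3) = 5
O (Min): min(5, 0) = 0
I (Max): max(4, 0) = 4
S (Max): max(12, 10) = 12
R (Min): min(12, 2, 0, 4) = 0
Q (Max): max(0, 13) = 13
Root (Min): min(9, 4, 13) = 4

4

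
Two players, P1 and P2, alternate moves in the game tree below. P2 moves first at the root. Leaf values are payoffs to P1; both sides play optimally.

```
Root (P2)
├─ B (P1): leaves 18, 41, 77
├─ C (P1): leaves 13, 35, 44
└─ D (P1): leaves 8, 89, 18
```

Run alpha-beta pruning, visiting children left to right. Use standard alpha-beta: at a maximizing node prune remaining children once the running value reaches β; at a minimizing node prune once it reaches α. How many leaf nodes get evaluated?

8

B [α=-∞,β=+∞]: v=77
C [α=-∞,β=77]: v=44
D [α=-∞,β=44]: v=89 after child 2 ≥ β → β-cutoff, skip 1
Root [α=-∞,β=+∞]: v=44
Leaves evaluated: 8 of 9.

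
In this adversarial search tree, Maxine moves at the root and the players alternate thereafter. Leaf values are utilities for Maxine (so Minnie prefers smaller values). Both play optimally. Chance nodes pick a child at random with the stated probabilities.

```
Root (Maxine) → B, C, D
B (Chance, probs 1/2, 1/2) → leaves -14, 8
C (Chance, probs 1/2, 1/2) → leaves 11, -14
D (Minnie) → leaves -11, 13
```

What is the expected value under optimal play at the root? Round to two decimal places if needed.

B (Chance): 1/2·-14 + 1/2·8 = -3
C (Chance): 1/2·11 + 1/2·-14 = -1.5
D (Minnie): min(-11, 13) = -11
Root (Maxine): max(-3, -1.5, -11) = -1.5

-1.5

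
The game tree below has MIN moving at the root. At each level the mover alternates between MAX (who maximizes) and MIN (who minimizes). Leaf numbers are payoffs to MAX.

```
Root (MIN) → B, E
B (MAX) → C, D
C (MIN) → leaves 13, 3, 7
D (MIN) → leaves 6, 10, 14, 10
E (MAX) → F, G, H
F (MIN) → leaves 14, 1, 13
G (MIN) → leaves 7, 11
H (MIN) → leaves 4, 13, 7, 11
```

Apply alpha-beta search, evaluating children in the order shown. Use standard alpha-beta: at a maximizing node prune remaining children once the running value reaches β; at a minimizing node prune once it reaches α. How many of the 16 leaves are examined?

C [α=-∞,β=+∞]: v=3
D [α=3,β=+∞]: v=6
B [α=-∞,β=+∞]: v=6
F [α=-∞,β=6]: v=1
G [α=1,β=6]: v=7
E [α=-∞,β=6]: v=7 after child 2 ≥ β → β-cutoff, skip 1
Root [α=-∞,β=+∞]: v=6
Leaves evaluated: 12 of 16.

12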